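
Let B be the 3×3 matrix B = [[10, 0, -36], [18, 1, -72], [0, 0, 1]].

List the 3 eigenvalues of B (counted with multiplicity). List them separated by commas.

The characteristic polynomial is p(μ) = det(μI - B).
Expanding along the first row, p(μ) = μ^3 - 12μ^2 + 21μ - 10.
Since p(10) = 0, μ = 10 is a root.
Dividing by (μ - 10) leaves μ^2 - 2μ + 1.
The quadratic factor is (μ - 1)^2.
Eigenvalues: 1, 1, 10.

1, 1, 10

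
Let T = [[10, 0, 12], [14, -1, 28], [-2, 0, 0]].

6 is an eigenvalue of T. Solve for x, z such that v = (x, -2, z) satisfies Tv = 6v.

We need (T - 6I)v = 0.
T - 6I = [[4, 0, 12], [14, -7, 28], [-2, 0, -6]].
Row 1: (4)·x + (0)·-2 + (12)·z = 0
Row 2: (14)·x + (-7)·-2 + (28)·z = 0
Row 3: (-2)·x + (0)·-2 + (-6)·z = 0
Solving gives x = -3, z = 1.
Check: T·(-3, -2, 1) = (-18, -12, 6) = 6·(-3, -2, 1).

-3, 1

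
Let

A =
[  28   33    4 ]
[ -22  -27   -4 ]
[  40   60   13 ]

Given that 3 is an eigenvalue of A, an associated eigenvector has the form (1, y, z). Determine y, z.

-1, 2

We need (A - 3I)v = 0.
A - 3I = [[25, 33, 4], [-22, -30, -4], [40, 60, 10]].
Row 1: (25)·1 + (33)·y + (4)·z = 0
Row 2: (-22)·1 + (-30)·y + (-4)·z = 0
Row 3: (40)·1 + (60)·y + (10)·z = 0
Solving gives y = -1, z = 2.
Check: A·(1, -1, 2) = (3, -3, 6) = 3·(1, -1, 2).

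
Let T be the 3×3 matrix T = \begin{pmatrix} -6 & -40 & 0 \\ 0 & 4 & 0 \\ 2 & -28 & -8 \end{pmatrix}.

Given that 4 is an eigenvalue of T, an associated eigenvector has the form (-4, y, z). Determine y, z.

1, -3

We need (T - 4I)v = 0.
T - 4I = [[-10, -40, 0], [0, 0, 0], [2, -28, -12]].
Row 1: (-10)·-4 + (-40)·y + (0)·z = 0
Row 2: (0)·-4 + (0)·y + (0)·z = 0
Row 3: (2)·-4 + (-28)·y + (-12)·z = 0
Solving gives y = 1, z = -3.
Check: T·(-4, 1, -3) = (-16, 4, -12) = 4·(-4, 1, -3).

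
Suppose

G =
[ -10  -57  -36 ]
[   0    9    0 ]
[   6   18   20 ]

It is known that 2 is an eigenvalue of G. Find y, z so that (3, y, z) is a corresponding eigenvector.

We need (G - 2I)v = 0.
G - 2I = [[-12, -57, -36], [0, 7, 0], [6, 18, 18]].
Row 1: (-12)·3 + (-57)·y + (-36)·z = 0
Row 2: (0)·3 + (7)·y + (0)·z = 0
Row 3: (6)·3 + (18)·y + (18)·z = 0
Solving gives y = 0, z = -1.
Check: G·(3, 0, -1) = (6, 0, -2) = 2·(3, 0, -1).

0, -1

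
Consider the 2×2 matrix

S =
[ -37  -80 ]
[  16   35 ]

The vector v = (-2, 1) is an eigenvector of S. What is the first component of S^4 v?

-162

First find the eigenvalue: Sv = (-6, 3) = 3·(-2, 1), so λ = 3.
Then S^4 v = λ^4·v = 3^4·(-2, 1) = 81·(-2, 1) = (-162, 81).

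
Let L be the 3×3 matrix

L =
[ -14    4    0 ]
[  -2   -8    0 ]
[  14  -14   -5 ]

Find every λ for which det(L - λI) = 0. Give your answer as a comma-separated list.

-12, -10, -5

Compute the characteristic polynomial p(t) = det(tI - L).
Expanding the 3×3 determinant: p(t) = t^3 + 27t^2 + 230t + 600.
Try t = -12: p(-12) = 0, so -12 is a root.
Factor out (t + 12): p(t) = (t + 12)·(t^2 + 15t + 50).
The quadratic factors as (t + 10)·(t + 5).
Eigenvalues: -12, -10, -5.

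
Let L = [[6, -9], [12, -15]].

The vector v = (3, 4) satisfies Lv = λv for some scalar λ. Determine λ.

Compute Lv: L·(3, 4) = (-18, -24).
Since Lv = λv, compare component 1: -18 = λ·3, so λ = -6.

-6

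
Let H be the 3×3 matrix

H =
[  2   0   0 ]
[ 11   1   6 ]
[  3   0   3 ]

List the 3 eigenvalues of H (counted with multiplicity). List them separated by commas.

1, 2, 3

Compute the characteristic polynomial p(λ) = det(λI - H).
Expanding the 3×3 determinant: p(λ) = λ^3 - 6λ^2 + 11λ - 6.
Try λ = 1: p(1) = 0, so 1 is a root.
Dividing by (λ - 1) leaves λ^2 - 5λ + 6.
The quadratic factors as (λ - 2)·(λ - 3).
Eigenvalues: 1, 2, 3.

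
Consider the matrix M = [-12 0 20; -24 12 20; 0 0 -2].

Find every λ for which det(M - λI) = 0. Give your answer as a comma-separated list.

-12, -2, 12

Set up det(rI - M) = 0.
Expanding the 3×3 determinant: p(r) = r^3 + 2r^2 - 144r - 288.
Since p(-2) = 0, r = -2 is a root.
Dividing by (r + 2) leaves r^2 - 144.
The quadratic factors as (r + 12)·(r - 12).
Eigenvalues: -12, -2, 12.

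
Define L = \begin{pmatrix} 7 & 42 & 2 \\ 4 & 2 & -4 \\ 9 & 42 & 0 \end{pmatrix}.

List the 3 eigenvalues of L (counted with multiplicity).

-2, 2, 9

Compute the characteristic polynomial p(μ) = det(μI - L).
Cofactor expansion gives p(μ) = μ^3 - 9μ^2 - 4μ + 36.
Since p(-2) = 0, μ = -2 is a root.
Factor out (μ + 2): p(μ) = (μ + 2)·(μ^2 - 11μ + 18).
The quadratic factors as (μ - 2)·(μ - 9).
Eigenvalues: -2, 2, 9.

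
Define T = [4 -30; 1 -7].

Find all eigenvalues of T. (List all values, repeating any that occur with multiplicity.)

-2, -1

det(T - rI) = (4 - r)(-7 - r) - (-30)·(1) = r^2 + 3r + 2.
This factors as (r + 2)·(r + 1) = 0.
Eigenvalues: -2, -1.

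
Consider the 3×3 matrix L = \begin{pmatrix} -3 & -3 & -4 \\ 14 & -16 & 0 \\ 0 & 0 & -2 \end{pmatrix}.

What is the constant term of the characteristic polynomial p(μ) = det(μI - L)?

p(0) = det(0·I − L) = det(−L) = (−1)^3·det(L).
det(L) = -180, so p(0) = 180.

180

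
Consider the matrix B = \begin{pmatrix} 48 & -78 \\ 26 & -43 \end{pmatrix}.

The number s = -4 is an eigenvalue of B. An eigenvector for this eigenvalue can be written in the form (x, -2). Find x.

We need (B + 4I)v = 0.
B + 4I = [[52, -78], [26, -39]].
Row 1: (52)·x + (-78)·-2 = 0
Row 2: (26)·x + (-39)·-2 = 0
Solving gives x = -3.
Check: B·(-3, -2) = (12, 8) = -4·(-3, -2).

-3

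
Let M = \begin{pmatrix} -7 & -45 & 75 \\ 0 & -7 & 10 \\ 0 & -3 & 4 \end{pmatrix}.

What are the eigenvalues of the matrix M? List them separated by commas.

-7, -2, -1

Set up det(rI - M) = 0.
Expanding along the first row, p(r) = r^3 + 10r^2 + 23r + 14.
Since p(-1) = 0, r = -1 is a root.
Dividing by (r + 1) leaves r^2 + 9r + 14.
The quadratic factors as (r + 7)·(r + 2).
Eigenvalues: -7, -2, -1.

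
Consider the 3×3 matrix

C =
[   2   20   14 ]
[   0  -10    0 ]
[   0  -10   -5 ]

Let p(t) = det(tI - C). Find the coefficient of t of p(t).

20

p(t) = t^3 + 13t^2 + 20t - 100.
The coefficient of t is 20.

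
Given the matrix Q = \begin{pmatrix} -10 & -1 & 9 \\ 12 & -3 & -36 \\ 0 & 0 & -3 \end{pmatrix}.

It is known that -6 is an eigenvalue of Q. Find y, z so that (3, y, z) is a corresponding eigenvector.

We need (Q + 6I)v = 0.
Q + 6I = [[-4, -1, 9], [12, 3, -36], [0, 0, 3]].
Row 1: (-4)·3 + (-1)·y + (9)·z = 0
Row 2: (12)·3 + (3)·y + (-36)·z = 0
Row 3: (0)·3 + (0)·y + (3)·z = 0
Solving gives y = -12, z = 0.
Check: Q·(3, -12, 0) = (-18, 72, 0) = -6·(3, -12, 0).

-12, 0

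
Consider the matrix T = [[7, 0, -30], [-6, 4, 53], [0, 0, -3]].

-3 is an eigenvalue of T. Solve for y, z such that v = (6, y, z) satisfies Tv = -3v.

-10, 2

We need (T + 3I)v = 0.
T + 3I = [[10, 0, -30], [-6, 7, 53], [0, 0, 0]].
Row 1: (10)·6 + (0)·y + (-30)·z = 0
Row 2: (-6)·6 + (7)·y + (53)·z = 0
Row 3: (0)·6 + (0)·y + (0)·z = 0
Solving gives y = -10, z = 2.
Check: T·(6, -10, 2) = (-18, 30, -6) = -3·(6, -10, 2).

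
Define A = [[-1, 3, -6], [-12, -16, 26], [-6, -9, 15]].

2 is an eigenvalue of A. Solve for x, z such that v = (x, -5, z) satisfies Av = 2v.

1, -3

We need (A - 2I)v = 0.
A - 2I = [[-3, 3, -6], [-12, -18, 26], [-6, -9, 13]].
Row 1: (-3)·x + (3)·-5 + (-6)·z = 0
Row 2: (-12)·x + (-18)·-5 + (26)·z = 0
Row 3: (-6)·x + (-9)·-5 + (13)·z = 0
Solving gives x = 1, z = -3.
Check: A·(1, -5, -3) = (2, -10, -6) = 2·(1, -5, -3).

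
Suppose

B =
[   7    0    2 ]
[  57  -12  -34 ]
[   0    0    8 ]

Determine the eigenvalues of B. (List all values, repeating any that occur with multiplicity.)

Compute the characteristic polynomial p(λ) = det(λI - B).
Cofactor expansion gives p(λ) = λ^3 - 3λ^2 - 124λ + 672.
Try λ = 7: p(7) = 0, so 7 is a root.
Dividing by (λ - 7) leaves λ^2 + 4λ - 96.
The quadratic factors as (λ + 12)·(λ - 8).
Eigenvalues: -12, 7, 8.

-12, 7, 8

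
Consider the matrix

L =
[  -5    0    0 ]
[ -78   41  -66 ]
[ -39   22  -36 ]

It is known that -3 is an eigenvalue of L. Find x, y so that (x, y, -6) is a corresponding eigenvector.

0, -9

We need (L + 3I)v = 0.
L + 3I = [[-2, 0, 0], [-78, 44, -66], [-39, 22, -33]].
Row 1: (-2)·x + (0)·y + (0)·-6 = 0
Row 2: (-78)·x + (44)·y + (-66)·-6 = 0
Row 3: (-39)·x + (22)·y + (-33)·-6 = 0
Solving gives x = 0, y = -9.
Check: L·(0, -9, -6) = (0, 27, 18) = -3·(0, -9, -6).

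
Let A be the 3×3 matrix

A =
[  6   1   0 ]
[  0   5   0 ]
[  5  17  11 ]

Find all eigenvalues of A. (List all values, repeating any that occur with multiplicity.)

Compute the characteristic polynomial p(s) = det(sI - A).
Expanding along the first row, p(s) = s^3 - 22s^2 + 151s - 330.
Try s = 6: p(6) = 0, so 6 is a root.
Factor out (s - 6): p(s) = (s - 6)·(s^2 - 16s + 55).
The quadratic factors as (s - 5)·(s - 11).
Eigenvalues: 5, 6, 11.

5, 6, 11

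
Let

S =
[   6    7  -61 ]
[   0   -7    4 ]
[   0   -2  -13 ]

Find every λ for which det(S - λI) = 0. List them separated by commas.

Compute the characteristic polynomial p(lambda) = det(lambda·I - S).
Expanding the 3×3 determinant: p(lambda) = lambda^3 + 14·lambda^2 - 21·lambda - 594.
Rational-root test: lambda = 6 gives p(6) = 0.
Dividing by (lambda - 6) leaves lambda^2 + 20·lambda + 99.
The quadratic factors as (lambda + 11)·(lambda + 9).
Eigenvalues: -11, -9, 6.

-11, -9, 6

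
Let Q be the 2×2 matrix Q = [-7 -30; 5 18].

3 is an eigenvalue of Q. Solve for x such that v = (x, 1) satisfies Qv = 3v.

We need (Q - 3I)v = 0.
Q - 3I = [[-10, -30], [5, 15]].
Row 1: (-10)·x + (-30)·1 = 0
Row 2: (5)·x + (15)·1 = 0
Solving gives x = -3.
Check: Q·(-3, 1) = (-9, 3) = 3·(-3, 1).

-3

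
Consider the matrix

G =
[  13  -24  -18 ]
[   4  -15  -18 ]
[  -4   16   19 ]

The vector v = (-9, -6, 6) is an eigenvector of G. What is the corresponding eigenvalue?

Compute Gv: G·(-9, -6, 6) = (-81, -54, 54).
Since Gv = λv, compare component 1: -81 = λ·-9, so λ = 9.

9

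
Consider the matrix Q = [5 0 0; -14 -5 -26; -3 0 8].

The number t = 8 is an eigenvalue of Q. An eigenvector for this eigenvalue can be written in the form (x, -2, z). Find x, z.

0, 1

We need (Q - 8I)v = 0.
Q - 8I = [[-3, 0, 0], [-14, -13, -26], [-3, 0, 0]].
Row 1: (-3)·x + (0)·-2 + (0)·z = 0
Row 2: (-14)·x + (-13)·-2 + (-26)·z = 0
Row 3: (-3)·x + (0)·-2 + (0)·z = 0
Solving gives x = 0, z = 1.
Check: Q·(0, -2, 1) = (0, -16, 8) = 8·(0, -2, 1).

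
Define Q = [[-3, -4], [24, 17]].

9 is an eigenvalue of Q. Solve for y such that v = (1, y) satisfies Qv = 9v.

-3

We need (Q - 9I)v = 0.
Q - 9I = [[-12, -4], [24, 8]].
Row 1: (-12)·1 + (-4)·y = 0
Row 2: (24)·1 + (8)·y = 0
Solving gives y = -3.
Check: Q·(1, -3) = (9, -27) = 9·(1, -3).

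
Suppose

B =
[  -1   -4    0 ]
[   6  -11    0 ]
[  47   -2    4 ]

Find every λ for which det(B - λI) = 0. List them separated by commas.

-7, -5, 4

Set up det(λI - B) = 0.
Cofactor expansion gives p(λ) = λ^3 + 8λ^2 - 13λ - 140.
Rational-root test: λ = -7 gives p(-7) = 0.
Factor out (λ + 7): p(λ) = (λ + 7)·(λ^2 + λ - 20).
The quadratic factors as (λ + 5)·(λ - 4).
Eigenvalues: -7, -5, 4.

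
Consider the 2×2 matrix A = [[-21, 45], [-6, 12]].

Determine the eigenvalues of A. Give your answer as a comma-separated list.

det(A - lambda·I) = (-21 - lambda)(12 - lambda) - (45)·(-6) = lambda^2 + 9·lambda + 18.
This factors as (lambda + 6)·(lambda + 3) = 0.
Eigenvalues: -6, -3.

-6, -3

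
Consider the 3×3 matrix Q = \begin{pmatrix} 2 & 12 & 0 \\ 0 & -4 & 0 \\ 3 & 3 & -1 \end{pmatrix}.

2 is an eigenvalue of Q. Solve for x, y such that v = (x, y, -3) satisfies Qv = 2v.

-3, 0

We need (Q - 2I)v = 0.
Q - 2I = [[0, 12, 0], [0, -6, 0], [3, 3, -3]].
Row 1: (0)·x + (12)·y + (0)·-3 = 0
Row 2: (0)·x + (-6)·y + (0)·-3 = 0
Row 3: (3)·x + (3)·y + (-3)·-3 = 0
Solving gives x = -3, y = 0.
Check: Q·(-3, 0, -3) = (-6, 0, -6) = 2·(-3, 0, -3).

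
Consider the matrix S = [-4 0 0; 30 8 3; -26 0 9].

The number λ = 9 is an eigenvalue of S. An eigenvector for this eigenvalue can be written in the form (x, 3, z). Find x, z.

We need (S - 9I)v = 0.
S - 9I = [[-13, 0, 0], [30, -1, 3], [-26, 0, 0]].
Row 1: (-13)·x + (0)·3 + (0)·z = 0
Row 2: (30)·x + (-1)·3 + (3)·z = 0
Row 3: (-26)·x + (0)·3 + (0)·z = 0
Solving gives x = 0, z = 1.
Check: S·(0, 3, 1) = (0, 27, 9) = 9·(0, 3, 1).

0, 1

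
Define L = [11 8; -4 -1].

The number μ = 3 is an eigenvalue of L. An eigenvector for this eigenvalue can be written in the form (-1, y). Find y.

We need (L - 3I)v = 0.
L - 3I = [[8, 8], [-4, -4]].
Row 1: (8)·-1 + (8)·y = 0
Row 2: (-4)·-1 + (-4)·y = 0
Solving gives y = 1.
Check: L·(-1, 1) = (-3, 3) = 3·(-1, 1).

1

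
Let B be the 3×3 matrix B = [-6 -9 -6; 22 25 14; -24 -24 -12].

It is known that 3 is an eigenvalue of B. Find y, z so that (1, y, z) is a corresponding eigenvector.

We need (B - 3I)v = 0.
B - 3I = [[-9, -9, -6], [22, 22, 14], [-24, -24, -15]].
Row 1: (-9)·1 + (-9)·y + (-6)·z = 0
Row 2: (22)·1 + (22)·y + (14)·z = 0
Row 3: (-24)·1 + (-24)·y + (-15)·z = 0
Solving gives y = -1, z = 0.
Check: B·(1, -1, 0) = (3, -3, 0) = 3·(1, -1, 0).

-1, 0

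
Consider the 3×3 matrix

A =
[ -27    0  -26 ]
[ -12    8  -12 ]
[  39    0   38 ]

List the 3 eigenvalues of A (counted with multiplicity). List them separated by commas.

-1, 8, 12

Set up det(sI - A) = 0.
Expanding the 3×3 determinant: p(s) = s^3 - 19s^2 + 76s + 96.
Rational-root test: s = 8 gives p(8) = 0.
Factor out (s - 8): p(s) = (s - 8)·(s^2 - 11s - 12).
The quadratic factors as (s + 1)·(s - 12).
Eigenvalues: -1, 8, 12.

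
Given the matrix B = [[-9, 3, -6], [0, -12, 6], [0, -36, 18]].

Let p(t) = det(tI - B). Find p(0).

p(0) = det(0·I − B) = det(−B) = (−1)^3·det(B).
det(B) = 0, so p(0) = 0.

0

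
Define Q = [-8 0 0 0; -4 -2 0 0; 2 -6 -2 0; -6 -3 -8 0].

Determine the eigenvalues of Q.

Q is lower triangular, so its eigenvalues are the diagonal entries.
Diagonal: -8, -2, -2, 0.

-8, -2, -2, 0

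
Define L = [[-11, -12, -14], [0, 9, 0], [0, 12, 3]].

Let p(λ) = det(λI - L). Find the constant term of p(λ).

p(λ) = λ^3 - λ^2 - 105λ + 297.
The constant term is 297.

297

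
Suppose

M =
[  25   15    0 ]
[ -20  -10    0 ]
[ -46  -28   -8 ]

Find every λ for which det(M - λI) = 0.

-8, 5, 10

The characteristic polynomial is p(λ) = det(λI - M).
Expanding along the first row, p(λ) = λ^3 - 7λ^2 - 70λ + 400.
Since p(-8) = 0, λ = -8 is a root.
Factor out (λ + 8): p(λ) = (λ + 8)·(λ^2 - 15λ + 50).
The quadratic factors as (λ - 5)·(λ - 10).
Eigenvalues: -8, 5, 10.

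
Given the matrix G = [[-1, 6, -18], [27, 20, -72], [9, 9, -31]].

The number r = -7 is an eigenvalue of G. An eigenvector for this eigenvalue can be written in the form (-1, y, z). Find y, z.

We need (G + 7I)v = 0.
G + 7I = [[6, 6, -18], [27, 27, -72], [9, 9, -24]].
Row 1: (6)·-1 + (6)·y + (-18)·z = 0
Row 2: (27)·-1 + (27)·y + (-72)·z = 0
Row 3: (9)·-1 + (9)·y + (-24)·z = 0
Solving gives y = 1, z = 0.
Check: G·(-1, 1, 0) = (7, -7, 0) = -7·(-1, 1, 0).

1, 0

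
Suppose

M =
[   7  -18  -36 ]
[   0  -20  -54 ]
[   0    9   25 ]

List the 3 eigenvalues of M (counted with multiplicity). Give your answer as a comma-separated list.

-2, 7, 7

Compute the characteristic polynomial p(r) = det(rI - M).
Cofactor expansion gives p(r) = r^3 - 12r^2 + 21r + 98.
Since p(7) = 0, r = 7 is a root.
Factor out (r - 7): p(r) = (r - 7)·(r^2 - 5r - 14).
The quadratic factors as (r + 2)·(r - 7).
Eigenvalues: -2, 7, 7.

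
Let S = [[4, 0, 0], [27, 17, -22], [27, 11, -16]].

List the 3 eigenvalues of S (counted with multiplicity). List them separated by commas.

Set up det(rI - S) = 0.
Expanding the 3×3 determinant: p(r) = r^3 - 5r^2 - 26r + 120.
Since p(-5) = 0, r = -5 is a root.
Dividing by (r + 5) leaves r^2 - 10r + 24.
The quadratic factors as (r - 4)·(r - 6).
Eigenvalues: -5, 4, 6.

-5, 4, 6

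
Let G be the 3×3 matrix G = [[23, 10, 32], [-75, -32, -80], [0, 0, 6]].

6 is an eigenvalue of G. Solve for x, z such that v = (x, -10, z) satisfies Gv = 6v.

We need (G - 6I)v = 0.
G - 6I = [[17, 10, 32], [-75, -38, -80], [0, 0, 0]].
Row 1: (17)·x + (10)·-10 + (32)·z = 0
Row 2: (-75)·x + (-38)·-10 + (-80)·z = 0
Row 3: (0)·x + (0)·-10 + (0)·z = 0
Solving gives x = 4, z = 1.
Check: G·(4, -10, 1) = (24, -60, 6) = 6·(4, -10, 1).

4, 1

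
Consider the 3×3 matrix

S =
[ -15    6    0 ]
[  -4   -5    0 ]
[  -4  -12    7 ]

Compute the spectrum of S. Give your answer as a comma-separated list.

The characteristic polynomial is p(lambda) = det(lambda·I - S).
Cofactor expansion gives p(lambda) = lambda^3 + 13·lambda^2 - 41·lambda - 693.
Try lambda = -11: p(-11) = 0, so -11 is a root.
Factor out (lambda + 11): p(lambda) = (lambda + 11)·(lambda^2 + 2·lambda - 63).
The quadratic factors as (lambda + 9)·(lambda - 7).
Eigenvalues: -11, -9, 7.

-11, -9, 7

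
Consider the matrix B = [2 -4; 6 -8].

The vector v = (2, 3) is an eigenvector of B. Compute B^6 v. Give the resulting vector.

First find the eigenvalue: Bv = (-8, -12) = -4·(2, 3), so λ = -4.
Then B^6 v = λ^6·v = (-4)^6·(2, 3) = 4096·(2, 3) = (8192, 12288).

(8192, 12288)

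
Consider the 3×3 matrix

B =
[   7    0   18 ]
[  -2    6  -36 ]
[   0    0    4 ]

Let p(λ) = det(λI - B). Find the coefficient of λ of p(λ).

p(λ) = λ^3 - 17λ^2 + 94λ - 168.
The coefficient of λ is 94.

94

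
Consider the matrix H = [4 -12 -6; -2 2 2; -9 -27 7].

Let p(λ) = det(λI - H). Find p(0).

p(0) = det(0·I − H) = det(−H) = (−1)^3·det(H).
det(H) = -112, so p(0) = 112.

112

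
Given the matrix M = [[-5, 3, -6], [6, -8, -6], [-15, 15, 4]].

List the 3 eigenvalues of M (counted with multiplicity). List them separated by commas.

-11, -2, 4

Set up det(rI - M) = 0.
Expanding along the first row, p(r) = r^3 + 9r^2 - 30r - 88.
Since p(-11) = 0, r = -11 is a root.
Dividing by (r + 11) leaves r^2 - 2r - 8.
The quadratic factors as (r + 2)·(r - 4).
Eigenvalues: -11, -2, 4.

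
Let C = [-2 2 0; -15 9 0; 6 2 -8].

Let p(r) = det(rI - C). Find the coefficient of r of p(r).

-44

p(r) = r^3 + r^2 - 44r + 96.
The coefficient of r is -44.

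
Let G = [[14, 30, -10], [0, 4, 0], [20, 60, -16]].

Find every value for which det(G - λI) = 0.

The characteristic polynomial is p(λ) = det(λI - G).
Cofactor expansion gives p(λ) = λ^3 - 2λ^2 - 32λ + 96.
Try λ = 4: p(4) = 0, so 4 is a root.
Factor out (λ - 4): p(λ) = (λ - 4)·(λ^2 + 2λ - 24).
The quadratic factors as (λ + 6)·(λ - 4).
Eigenvalues: -6, 4, 4.

-6, 4, 4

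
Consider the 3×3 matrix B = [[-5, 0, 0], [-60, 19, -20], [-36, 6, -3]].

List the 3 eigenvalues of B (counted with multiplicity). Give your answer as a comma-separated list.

-5, 7, 9

Set up det(rI - B) = 0.
Expanding along the first row, p(r) = r^3 - 11r^2 - 17r + 315.
Since p(7) = 0, r = 7 is a root.
Factor out (r - 7): p(r) = (r - 7)·(r^2 - 4r - 45).
The quadratic factors as (r + 5)·(r - 9).
Eigenvalues: -5, 7, 9.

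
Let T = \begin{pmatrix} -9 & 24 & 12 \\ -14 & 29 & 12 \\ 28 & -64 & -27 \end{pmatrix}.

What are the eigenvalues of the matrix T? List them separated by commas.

Compute the characteristic polynomial p(μ) = det(μI - T).
Expanding along the first row, p(μ) = μ^3 + 7μ^2 - 33μ - 135.
Try μ = 5: p(5) = 0, so 5 is a root.
Dividing by (μ - 5) leaves μ^2 + 12μ + 27.
The quadratic factors as (μ + 9)·(μ + 3).
Eigenvalues: -9, -3, 5.

-9, -3, 5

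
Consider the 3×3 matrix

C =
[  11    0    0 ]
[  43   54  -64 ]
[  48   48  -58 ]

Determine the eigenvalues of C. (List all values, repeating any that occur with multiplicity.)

Compute the characteristic polynomial p(lambda) = det(lambda·I - C).
Expanding the 3×3 determinant: p(lambda) = lambda^3 - 7·lambda^2 - 104·lambda + 660.
Try lambda = 6: p(6) = 0, so 6 is a root.
Factor out (lambda - 6): p(lambda) = (lambda - 6)·(lambda^2 - lambda - 110).
The quadratic factors as (lambda + 10)·(lambda - 11).
Eigenvalues: -10, 6, 11.

-10, 6, 11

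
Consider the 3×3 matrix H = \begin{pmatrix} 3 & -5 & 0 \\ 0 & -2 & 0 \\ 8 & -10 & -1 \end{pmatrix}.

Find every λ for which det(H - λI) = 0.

-2, -1, 3

Compute the characteristic polynomial p(λ) = det(λI - H).
Cofactor expansion gives p(λ) = λ^3 - 7λ - 6.
Rational-root test: λ = -1 gives p(-1) = 0.
Dividing by (λ + 1) leaves λ^2 - λ - 6.
The quadratic factors as (λ + 2)·(λ - 3).
Eigenvalues: -2, -1, 3.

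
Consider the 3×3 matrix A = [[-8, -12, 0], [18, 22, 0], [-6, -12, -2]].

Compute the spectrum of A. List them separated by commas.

-2, 4, 10

Set up det(rI - A) = 0.
Cofactor expansion gives p(r) = r^3 - 12r^2 + 12r + 80.
Try r = -2: p(-2) = 0, so -2 is a root.
Factor out (r + 2): p(r) = (r + 2)·(r^2 - 14r + 40).
The quadratic factors as (r - 4)·(r - 10).
Eigenvalues: -2, 4, 10.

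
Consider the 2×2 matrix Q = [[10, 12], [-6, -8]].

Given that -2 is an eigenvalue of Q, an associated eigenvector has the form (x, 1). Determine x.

-1

We need (Q + 2I)v = 0.
Q + 2I = [[12, 12], [-6, -6]].
Row 1: (12)·x + (12)·1 = 0
Row 2: (-6)·x + (-6)·1 = 0
Solving gives x = -1.
Check: Q·(-1, 1) = (2, -2) = -2·(-1, 1).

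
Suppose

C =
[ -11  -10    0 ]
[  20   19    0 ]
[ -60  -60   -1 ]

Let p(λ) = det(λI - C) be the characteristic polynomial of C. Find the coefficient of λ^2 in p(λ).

-7

The coefficient of λ^2 of det(λI - C) is −trace(C).
trace(C) = (-11) + (19) + (-1) = 7, so the coefficient is -7.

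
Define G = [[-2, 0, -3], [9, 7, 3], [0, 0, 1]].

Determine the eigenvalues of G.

Set up det(λI - G) = 0.
Expanding the 3×3 determinant: p(λ) = λ^3 - 6λ^2 - 9λ + 14.
Try λ = 1: p(1) = 0, so 1 is a root.
Factor out (λ - 1): p(λ) = (λ - 1)·(λ^2 - 5λ - 14).
The quadratic factors as (λ + 2)·(λ - 7).
Eigenvalues: -2, 1, 7.

-2, 1, 7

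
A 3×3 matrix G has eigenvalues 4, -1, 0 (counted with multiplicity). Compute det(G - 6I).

If G has eigenvalues 4, -1, 0, then G - 6I has eigenvalues -2, -7, -6.
det(G - 6I) = (-2) · (-7) · (-6) = -84.

-84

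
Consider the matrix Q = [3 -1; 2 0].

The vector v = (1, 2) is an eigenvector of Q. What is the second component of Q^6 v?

First find the eigenvalue: Qv = (1, 2) = 1·(1, 2), so λ = 1.
Then Q^6 v = λ^6·v = 1^6·(1, 2) = 1·(1, 2) = (1, 2).

2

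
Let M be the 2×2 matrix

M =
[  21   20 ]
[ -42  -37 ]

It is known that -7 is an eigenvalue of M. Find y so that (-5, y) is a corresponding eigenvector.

7

We need (M + 7I)v = 0.
M + 7I = [[28, 20], [-42, -30]].
Row 1: (28)·-5 + (20)·y = 0
Row 2: (-42)·-5 + (-30)·y = 0
Solving gives y = 7.
Check: M·(-5, 7) = (35, -49) = -7·(-5, 7).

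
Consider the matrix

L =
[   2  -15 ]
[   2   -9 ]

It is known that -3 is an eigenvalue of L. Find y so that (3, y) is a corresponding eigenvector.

We need (L + 3I)v = 0.
L + 3I = [[5, -15], [2, -6]].
Row 1: (5)·3 + (-15)·y = 0
Row 2: (2)·3 + (-6)·y = 0
Solving gives y = 1.
Check: L·(3, 1) = (-9, -3) = -3·(3, 1).

1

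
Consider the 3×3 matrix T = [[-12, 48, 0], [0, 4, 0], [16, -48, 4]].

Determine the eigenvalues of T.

-12, 4, 4

Compute the characteristic polynomial p(λ) = det(λI - T).
Cofactor expansion gives p(λ) = λ^3 + 4λ^2 - 80λ + 192.
Try λ = -12: p(-12) = 0, so -12 is a root.
Dividing by (λ + 12) leaves λ^2 - 8λ + 16.
The quadratic factor is (λ - 4)^2.
Eigenvalues: -12, 4, 4.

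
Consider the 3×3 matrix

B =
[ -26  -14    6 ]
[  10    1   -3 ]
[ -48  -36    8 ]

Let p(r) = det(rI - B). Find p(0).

168

p(0) = det(0·I − B) = det(−B) = (−1)^3·det(B).
det(B) = -168, so p(0) = 168.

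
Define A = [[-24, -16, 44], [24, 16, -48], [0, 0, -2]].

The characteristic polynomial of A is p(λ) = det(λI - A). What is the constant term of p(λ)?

0

p(λ) = λ^3 + 10λ^2 + 16λ.
The constant term is 0.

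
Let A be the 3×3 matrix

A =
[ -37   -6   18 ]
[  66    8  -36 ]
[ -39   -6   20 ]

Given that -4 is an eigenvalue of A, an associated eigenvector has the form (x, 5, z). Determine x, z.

We need (A + 4I)v = 0.
A + 4I = [[-33, -6, 18], [66, 12, -36], [-39, -6, 24]].
Row 1: (-33)·x + (-6)·5 + (18)·z = 0
Row 2: (66)·x + (12)·5 + (-36)·z = 0
Row 3: (-39)·x + (-6)·5 + (24)·z = 0
Solving gives x = -2, z = -2.
Check: A·(-2, 5, -2) = (8, -20, 8) = -4·(-2, 5, -2).

-2, -2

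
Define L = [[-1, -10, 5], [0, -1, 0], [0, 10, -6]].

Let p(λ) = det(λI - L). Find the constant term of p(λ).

6

p(λ) = λ^3 + 8λ^2 + 13λ + 6.
The constant term is 6.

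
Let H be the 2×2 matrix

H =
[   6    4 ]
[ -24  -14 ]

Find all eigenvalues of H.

det(H - rI) = (6 - r)(-14 - r) - (4)·(-24) = r^2 + 8r + 12.
This factors as (r + 6)·(r + 2) = 0.
Eigenvalues: -6, -2.

-6, -2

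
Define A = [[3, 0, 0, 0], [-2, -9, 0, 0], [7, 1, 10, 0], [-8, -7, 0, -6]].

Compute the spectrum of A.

A is lower triangular, so its eigenvalues are the diagonal entries.
Diagonal: 3, -9, 10, -6.

-9, -6, 3, 10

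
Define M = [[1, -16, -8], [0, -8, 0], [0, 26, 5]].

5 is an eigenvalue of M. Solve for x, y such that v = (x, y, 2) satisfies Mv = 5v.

-4, 0

We need (M - 5I)v = 0.
M - 5I = [[-4, -16, -8], [0, -13, 0], [0, 26, 0]].
Row 1: (-4)·x + (-16)·y + (-8)·2 = 0
Row 2: (0)·x + (-13)·y + (0)·2 = 0
Row 3: (0)·x + (26)·y + (0)·2 = 0
Solving gives x = -4, y = 0.
Check: M·(-4, 0, 2) = (-20, 0, 10) = 5·(-4, 0, 2).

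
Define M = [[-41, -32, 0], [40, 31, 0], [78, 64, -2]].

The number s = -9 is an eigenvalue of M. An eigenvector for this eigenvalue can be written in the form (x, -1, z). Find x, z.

1, -2

We need (M + 9I)v = 0.
M + 9I = [[-32, -32, 0], [40, 40, 0], [78, 64, 7]].
Row 1: (-32)·x + (-32)·-1 + (0)·z = 0
Row 2: (40)·x + (40)·-1 + (0)·z = 0
Row 3: (78)·x + (64)·-1 + (7)·z = 0
Solving gives x = 1, z = -2.
Check: M·(1, -1, -2) = (-9, 9, 18) = -9·(1, -1, -2).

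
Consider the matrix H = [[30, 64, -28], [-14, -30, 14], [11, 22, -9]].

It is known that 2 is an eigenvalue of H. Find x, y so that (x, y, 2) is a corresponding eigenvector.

2, 0

We need (H - 2I)v = 0.
H - 2I = [[28, 64, -28], [-14, -32, 14], [11, 22, -11]].
Row 1: (28)·x + (64)·y + (-28)·2 = 0
Row 2: (-14)·x + (-32)·y + (14)·2 = 0
Row 3: (11)·x + (22)·y + (-11)·2 = 0
Solving gives x = 2, y = 0.
Check: H·(2, 0, 2) = (4, 0, 4) = 2·(2, 0, 2).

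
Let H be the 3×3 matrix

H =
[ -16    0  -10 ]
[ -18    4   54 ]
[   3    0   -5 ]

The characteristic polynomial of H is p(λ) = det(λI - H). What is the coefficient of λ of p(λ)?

26

p(λ) = λ^3 + 17λ^2 + 26λ - 440.
The coefficient of λ is 26.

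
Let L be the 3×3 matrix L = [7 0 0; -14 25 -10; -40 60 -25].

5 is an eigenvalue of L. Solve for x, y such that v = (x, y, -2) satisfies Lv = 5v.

0, -1

We need (L - 5I)v = 0.
L - 5I = [[2, 0, 0], [-14, 20, -10], [-40, 60, -30]].
Row 1: (2)·x + (0)·y + (0)·-2 = 0
Row 2: (-14)·x + (20)·y + (-10)·-2 = 0
Row 3: (-40)·x + (60)·y + (-30)·-2 = 0
Solving gives x = 0, y = -1.
Check: L·(0, -1, -2) = (0, -5, -10) = 5·(0, -1, -2).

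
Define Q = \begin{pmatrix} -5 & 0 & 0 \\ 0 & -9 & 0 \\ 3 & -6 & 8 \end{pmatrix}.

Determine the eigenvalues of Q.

Q is lower triangular, so its eigenvalues are the diagonal entries.
Diagonal: -5, -9, 8.

-9, -5, 8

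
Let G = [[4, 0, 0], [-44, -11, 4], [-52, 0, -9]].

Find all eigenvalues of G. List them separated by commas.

-11, -9, 4

Set up det(μI - G) = 0.
Expanding the 3×3 determinant: p(μ) = μ^3 + 16μ^2 + 19μ - 396.
Rational-root test: μ = 4 gives p(4) = 0.
Dividing by (μ - 4) leaves μ^2 + 20μ + 99.
The quadratic factors as (μ + 11)·(μ + 9).
Eigenvalues: -11, -9, 4.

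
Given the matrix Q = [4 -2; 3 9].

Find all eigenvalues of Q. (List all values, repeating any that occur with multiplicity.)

det(Q - λI) = (4 - λ)(9 - λ) - (-2)·(3) = λ^2 - 13λ + 42.
This factors as (λ - 6)·(λ - 7) = 0.
Eigenvalues: 6, 7.

6, 7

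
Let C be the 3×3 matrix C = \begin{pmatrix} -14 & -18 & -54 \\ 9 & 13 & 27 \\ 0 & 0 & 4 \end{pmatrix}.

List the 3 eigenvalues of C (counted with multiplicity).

-5, 4, 4

Compute the characteristic polynomial p(r) = det(rI - C).
Cofactor expansion gives p(r) = r^3 - 3r^2 - 24r + 80.
Rational-root test: r = 4 gives p(4) = 0.
Factor out (r - 4): p(r) = (r - 4)·(r^2 + r - 20).
The quadratic factors as (r + 5)·(r - 4).
Eigenvalues: -5, 4, 4.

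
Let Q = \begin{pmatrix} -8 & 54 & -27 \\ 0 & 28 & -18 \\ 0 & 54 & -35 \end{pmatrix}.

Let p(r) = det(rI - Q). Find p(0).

p(0) = det(0·I − Q) = det(−Q) = (−1)^3·det(Q).
det(Q) = 64, so p(0) = -64.

-64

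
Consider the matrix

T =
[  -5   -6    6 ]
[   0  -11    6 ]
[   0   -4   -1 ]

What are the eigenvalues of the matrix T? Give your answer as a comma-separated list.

-7, -5, -5

Compute the characteristic polynomial p(lambda) = det(lambda·I - T).
Expanding along the first row, p(lambda) = lambda^3 + 17·lambda^2 + 95·lambda + 175.
Since p(-5) = 0, lambda = -5 is a root.
Dividing by (lambda + 5) leaves lambda^2 + 12·lambda + 35.
The quadratic factors as (lambda + 7)·(lambda + 5).
Eigenvalues: -7, -5, -5.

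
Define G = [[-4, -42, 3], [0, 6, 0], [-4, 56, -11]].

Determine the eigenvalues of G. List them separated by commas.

-8, -7, 6

Set up det(λI - G) = 0.
Expanding the 3×3 determinant: p(λ) = λ^3 + 9λ^2 - 34λ - 336.
Try λ = 6: p(6) = 0, so 6 is a root.
Factor out (λ - 6): p(λ) = (λ - 6)·(λ^2 + 15λ + 56).
The quadratic factors as (λ + 8)·(λ + 7).
Eigenvalues: -8, -7, 6.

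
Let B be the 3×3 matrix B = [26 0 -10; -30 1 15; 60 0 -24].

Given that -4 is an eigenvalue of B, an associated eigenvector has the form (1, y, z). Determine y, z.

-3, 3

We need (B + 4I)v = 0.
B + 4I = [[30, 0, -10], [-30, 5, 15], [60, 0, -20]].
Row 1: (30)·1 + (0)·y + (-10)·z = 0
Row 2: (-30)·1 + (5)·y + (15)·z = 0
Row 3: (60)·1 + (0)·y + (-20)·z = 0
Solving gives y = -3, z = 3.
Check: B·(1, -3, 3) = (-4, 12, -12) = -4·(1, -3, 3).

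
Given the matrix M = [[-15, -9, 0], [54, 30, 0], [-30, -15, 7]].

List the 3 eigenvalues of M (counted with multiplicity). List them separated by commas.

3, 7, 12

The characteristic polynomial is p(t) = det(tI - M).
Cofactor expansion gives p(t) = t^3 - 22t^2 + 141t - 252.
Try t = 12: p(12) = 0, so 12 is a root.
Dividing by (t - 12) leaves t^2 - 10t + 21.
The quadratic factors as (t - 3)·(t - 7).
Eigenvalues: 3, 7, 12.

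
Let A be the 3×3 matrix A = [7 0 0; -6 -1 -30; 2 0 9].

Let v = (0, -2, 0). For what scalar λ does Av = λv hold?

-1

Compute Av: A·(0, -2, 0) = (0, 2, 0).
Since Av = λv, compare component 2: 2 = λ·-2, so λ = -1.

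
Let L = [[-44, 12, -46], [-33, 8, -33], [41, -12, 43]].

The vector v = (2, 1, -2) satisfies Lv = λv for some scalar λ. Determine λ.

8

Compute Lv: L·(2, 1, -2) = (16, 8, -16).
Since Lv = λv, compare component 1: 16 = λ·2, so λ = 8.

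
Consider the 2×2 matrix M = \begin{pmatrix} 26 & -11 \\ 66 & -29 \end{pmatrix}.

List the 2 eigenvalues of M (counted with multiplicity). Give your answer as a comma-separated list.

-7, 4

det(M - λI) = (26 - λ)(-29 - λ) - (-11)·(66) = λ^2 + 3λ - 28.
This factors as (λ + 7)·(λ - 4) = 0.
Eigenvalues: -7, 4.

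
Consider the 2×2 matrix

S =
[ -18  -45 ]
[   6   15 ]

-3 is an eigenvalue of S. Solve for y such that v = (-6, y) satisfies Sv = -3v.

2

We need (S + 3I)v = 0.
S + 3I = [[-15, -45], [6, 18]].
Row 1: (-15)·-6 + (-45)·y = 0
Row 2: (6)·-6 + (18)·y = 0
Solving gives y = 2.
Check: S·(-6, 2) = (18, -6) = -3·(-6, 2).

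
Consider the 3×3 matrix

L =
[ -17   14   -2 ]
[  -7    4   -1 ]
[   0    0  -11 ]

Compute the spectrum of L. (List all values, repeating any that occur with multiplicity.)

Compute the characteristic polynomial p(s) = det(sI - L).
Expanding along the first row, p(s) = s^3 + 24s^2 + 173s + 330.
Rational-root test: s = -10 gives p(-10) = 0.
Factor out (s + 10): p(s) = (s + 10)·(s^2 + 14s + 33).
The quadratic factors as (s + 11)·(s + 3).
Eigenvalues: -11, -10, -3.

-11, -10, -3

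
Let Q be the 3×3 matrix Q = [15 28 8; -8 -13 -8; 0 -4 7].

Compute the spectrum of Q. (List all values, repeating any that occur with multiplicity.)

-1, 3, 7

Compute the characteristic polynomial p(μ) = det(μI - Q).
Expanding along the first row, p(μ) = μ^3 - 9μ^2 + 11μ + 21.
Since p(-1) = 0, μ = -1 is a root.
Dividing by (μ + 1) leaves μ^2 - 10μ + 21.
The quadratic factors as (μ - 3)·(μ - 7).
Eigenvalues: -1, 3, 7.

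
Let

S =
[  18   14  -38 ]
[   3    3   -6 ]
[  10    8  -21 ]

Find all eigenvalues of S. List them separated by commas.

The characteristic polynomial is p(μ) = det(μI - S).
Expanding the 3×3 determinant: p(μ) = μ^3 - μ.
Try μ = 0: p(0) = 0, so 0 is a root.
Dividing by μ leaves μ^2 - 1.
The quadratic factors as (μ + 1)·(μ - 1).
Eigenvalues: -1, 0, 1.

-1, 0, 1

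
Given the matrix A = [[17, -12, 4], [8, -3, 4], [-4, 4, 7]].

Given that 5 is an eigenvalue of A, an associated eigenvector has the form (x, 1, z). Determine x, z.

1, 0

We need (A - 5I)v = 0.
A - 5I = [[12, -12, 4], [8, -8, 4], [-4, 4, 2]].
Row 1: (12)·x + (-12)·1 + (4)·z = 0
Row 2: (8)·x + (-8)·1 + (4)·z = 0
Row 3: (-4)·x + (4)·1 + (2)·z = 0
Solving gives x = 1, z = 0.
Check: A·(1, 1, 0) = (5, 5, 0) = 5·(1, 1, 0).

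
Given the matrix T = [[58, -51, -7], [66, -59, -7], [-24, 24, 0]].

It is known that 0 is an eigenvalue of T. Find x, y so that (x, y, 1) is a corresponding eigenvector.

We need (T)v = 0.
T = [[58, -51, -7], [66, -59, -7], [-24, 24, 0]].
Row 1: (58)·x + (-51)·y + (-7)·1 = 0
Row 2: (66)·x + (-59)·y + (-7)·1 = 0
Row 3: (-24)·x + (24)·y + (0)·1 = 0
Solving gives x = 1, y = 1.
Check: T·(1, 1, 1) = (0, 0, 0) = 0·(1, 1, 1).

1, 1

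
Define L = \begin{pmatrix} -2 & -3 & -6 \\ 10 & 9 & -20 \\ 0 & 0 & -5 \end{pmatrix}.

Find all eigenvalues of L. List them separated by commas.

-5, 3, 4

Compute the characteristic polynomial p(s) = det(sI - L).
Cofactor expansion gives p(s) = s^3 - 2s^2 - 23s + 60.
Since p(3) = 0, s = 3 is a root.
Dividing by (s - 3) leaves s^2 + s - 20.
The quadratic factors as (s + 5)·(s - 4).
Eigenvalues: -5, 3, 4.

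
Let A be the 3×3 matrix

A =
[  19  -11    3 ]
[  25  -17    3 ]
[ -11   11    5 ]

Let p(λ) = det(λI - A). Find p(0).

p(0) = det(0·I − A) = det(−A) = (−1)^3·det(A).
det(A) = -240, so p(0) = 240.

240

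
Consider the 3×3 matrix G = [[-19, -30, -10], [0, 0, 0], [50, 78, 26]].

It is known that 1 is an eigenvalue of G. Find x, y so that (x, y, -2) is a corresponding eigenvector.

1, 0

We need (G - 1I)v = 0.
G - 1I = [[-20, -30, -10], [0, -1, 0], [50, 78, 25]].
Row 1: (-20)·x + (-30)·y + (-10)·-2 = 0
Row 2: (0)·x + (-1)·y + (0)·-2 = 0
Row 3: (50)·x + (78)·y + (25)·-2 = 0
Solving gives x = 1, y = 0.
Check: G·(1, 0, -2) = (1, 0, -2) = 1·(1, 0, -2).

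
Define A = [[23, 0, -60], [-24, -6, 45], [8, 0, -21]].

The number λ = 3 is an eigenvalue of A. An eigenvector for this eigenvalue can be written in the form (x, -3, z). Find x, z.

We need (A - 3I)v = 0.
A - 3I = [[20, 0, -60], [-24, -9, 45], [8, 0, -24]].
Row 1: (20)·x + (0)·-3 + (-60)·z = 0
Row 2: (-24)·x + (-9)·-3 + (45)·z = 0
Row 3: (8)·x + (0)·-3 + (-24)·z = 0
Solving gives x = 3, z = 1.
Check: A·(3, -3, 1) = (9, -9, 3) = 3·(3, -3, 1).

3, 1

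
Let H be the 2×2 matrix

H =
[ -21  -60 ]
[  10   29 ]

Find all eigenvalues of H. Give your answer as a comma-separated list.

det(H - μI) = (-21 - μ)(29 - μ) - (-60)·(10) = μ^2 - 8μ - 9.
This factors as (μ + 1)·(μ - 9) = 0.
Eigenvalues: -1, 9.

-1, 9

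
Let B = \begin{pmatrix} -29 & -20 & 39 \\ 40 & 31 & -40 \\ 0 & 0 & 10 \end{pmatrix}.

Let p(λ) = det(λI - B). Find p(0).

p(0) = det(0·I − B) = det(−B) = (−1)^3·det(B).
det(B) = -990, so p(0) = 990.

990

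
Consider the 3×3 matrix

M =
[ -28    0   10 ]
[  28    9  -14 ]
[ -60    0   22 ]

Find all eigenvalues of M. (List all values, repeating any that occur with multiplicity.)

The characteristic polynomial is p(r) = det(rI - M).
Expanding the 3×3 determinant: p(r) = r^3 - 3r^2 - 70r + 144.
Try r = 2: p(2) = 0, so 2 is a root.
Factor out (r - 2): p(r) = (r - 2)·(r^2 - r - 72).
The quadratic factors as (r + 8)·(r - 9).
Eigenvalues: -8, 2, 9.

-8, 2, 9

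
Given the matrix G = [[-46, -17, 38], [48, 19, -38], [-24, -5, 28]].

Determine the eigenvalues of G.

The characteristic polynomial is p(μ) = det(μI - G).
Expanding along the first row, p(μ) = μ^3 - μ^2 - 92μ + 180.
Rational-root test: μ = 2 gives p(2) = 0.
Dividing by (μ - 2) leaves μ^2 + μ - 90.
The quadratic factors as (μ + 10)·(μ - 9).
Eigenvalues: -10, 2, 9.

-10, 2, 9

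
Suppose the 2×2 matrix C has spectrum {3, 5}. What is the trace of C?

trace(C) is the sum of the eigenvalues: (3) + (5) = 8.

8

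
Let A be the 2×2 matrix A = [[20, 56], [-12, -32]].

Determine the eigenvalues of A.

det(A - tI) = (20 - t)(-32 - t) - (56)·(-12) = t^2 + 12t + 32.
This factors as (t + 8)·(t + 4) = 0.
Eigenvalues: -8, -4.

-8, -4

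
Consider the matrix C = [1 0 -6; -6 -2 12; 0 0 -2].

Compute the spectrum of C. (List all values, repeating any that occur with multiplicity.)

-2, -2, 1

Set up det(tI - C) = 0.
Expanding the 3×3 determinant: p(t) = t^3 + 3t^2 - 4.
Try t = -2: p(-2) = 0, so -2 is a root.
Factor out (t + 2): p(t) = (t + 2)·(t^2 + t - 2).
The quadratic factors as (t + 2)·(t - 1).
Eigenvalues: -2, -2, 1.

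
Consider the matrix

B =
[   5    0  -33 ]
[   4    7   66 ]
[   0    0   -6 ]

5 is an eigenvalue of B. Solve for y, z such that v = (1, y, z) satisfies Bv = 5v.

We need (B - 5I)v = 0.
B - 5I = [[0, 0, -33], [4, 2, 66], [0, 0, -11]].
Row 1: (0)·1 + (0)·y + (-33)·z = 0
Row 2: (4)·1 + (2)·y + (66)·z = 0
Row 3: (0)·1 + (0)·y + (-11)·z = 0
Solving gives y = -2, z = 0.
Check: B·(1, -2, 0) = (5, -10, 0) = 5·(1, -2, 0).

-2, 0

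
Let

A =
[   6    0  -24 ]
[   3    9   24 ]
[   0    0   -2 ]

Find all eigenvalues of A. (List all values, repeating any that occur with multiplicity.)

Set up det(lambda·I - A) = 0.
Cofactor expansion gives p(lambda) = lambda^3 - 13·lambda^2 + 24·lambda + 108.
Since p(-2) = 0, lambda = -2 is a root.
Factor out (lambda + 2): p(lambda) = (lambda + 2)·(lambda^2 - 15·lambda + 54).
The quadratic factors as (lambda - 6)·(lambda - 9).
Eigenvalues: -2, 6, 9.

-2, 6, 9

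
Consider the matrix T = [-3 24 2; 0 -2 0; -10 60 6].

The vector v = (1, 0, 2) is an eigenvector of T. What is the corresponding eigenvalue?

Compute Tv: T·(1, 0, 2) = (1, 0, 2).
Since Tv = λv, compare component 1: 1 = λ·1, so λ = 1.

1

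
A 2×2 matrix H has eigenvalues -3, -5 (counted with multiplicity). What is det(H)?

15

det(H) is the product of the eigenvalues: (-3) · (-5) = 15.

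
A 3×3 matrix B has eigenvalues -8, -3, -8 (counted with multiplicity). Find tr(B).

-19

trace(B) is the sum of the eigenvalues: (-8) + (-3) + (-8) = -19.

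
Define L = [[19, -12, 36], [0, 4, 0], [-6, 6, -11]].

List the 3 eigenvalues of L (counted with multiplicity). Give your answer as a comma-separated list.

1, 4, 7

Compute the characteristic polynomial p(lambda) = det(lambda·I - L).
Expanding the 3×3 determinant: p(lambda) = lambda^3 - 12·lambda^2 + 39·lambda - 28.
Rational-root test: lambda = 7 gives p(7) = 0.
Factor out (lambda - 7): p(lambda) = (lambda - 7)·(lambda^2 - 5·lambda + 4).
The quadratic factors as (lambda - 1)·(lambda - 4).
Eigenvalues: 1, 4, 7.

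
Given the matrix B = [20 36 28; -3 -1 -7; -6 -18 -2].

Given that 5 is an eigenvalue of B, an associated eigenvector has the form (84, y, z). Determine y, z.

-21, -18

We need (B - 5I)v = 0.
B - 5I = [[15, 36, 28], [-3, -6, -7], [-6, -18, -7]].
Row 1: (15)·84 + (36)·y + (28)·z = 0
Row 2: (-3)·84 + (-6)·y + (-7)·z = 0
Row 3: (-6)·84 + (-18)·y + (-7)·z = 0
Solving gives y = -21, z = -18.
Check: B·(84, -21, -18) = (420, -105, -90) = 5·(84, -21, -18).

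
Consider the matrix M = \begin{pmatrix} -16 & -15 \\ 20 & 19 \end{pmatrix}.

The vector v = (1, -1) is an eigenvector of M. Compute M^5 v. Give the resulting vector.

First find the eigenvalue: Mv = (-1, 1) = -1·(1, -1), so λ = -1.
Then M^5 v = λ^5·v = (-1)^5·(1, -1) = -1·(1, -1) = (-1, 1).

(-1, 1)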